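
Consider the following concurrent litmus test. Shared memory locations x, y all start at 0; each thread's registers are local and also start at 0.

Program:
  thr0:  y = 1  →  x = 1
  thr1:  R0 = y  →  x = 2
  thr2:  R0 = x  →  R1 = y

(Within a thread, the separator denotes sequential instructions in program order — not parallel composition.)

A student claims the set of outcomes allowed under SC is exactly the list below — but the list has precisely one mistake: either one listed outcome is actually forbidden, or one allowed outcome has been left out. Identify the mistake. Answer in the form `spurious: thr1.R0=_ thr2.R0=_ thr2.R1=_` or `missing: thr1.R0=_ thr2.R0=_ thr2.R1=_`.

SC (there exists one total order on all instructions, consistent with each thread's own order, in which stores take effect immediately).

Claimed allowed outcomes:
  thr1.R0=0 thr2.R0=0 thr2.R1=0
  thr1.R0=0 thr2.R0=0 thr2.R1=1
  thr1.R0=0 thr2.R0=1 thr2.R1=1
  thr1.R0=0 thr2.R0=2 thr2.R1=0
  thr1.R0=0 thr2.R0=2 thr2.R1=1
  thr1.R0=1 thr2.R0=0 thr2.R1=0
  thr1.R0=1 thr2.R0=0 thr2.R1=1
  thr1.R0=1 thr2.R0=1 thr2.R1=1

missing: thr1.R0=1 thr2.R0=2 thr2.R1=1

outcome vector order: (thr1.R0,thr2.R0,thr2.R1)
SC (9): <0 0 0>, <0 0 1>, <0 1 1>, <0 2 0>, <0 2 1>, <1 0 0>, <1 0 1>, <1 1 1>, <1 2 1>
SC∖claimed = {<1 2 1>}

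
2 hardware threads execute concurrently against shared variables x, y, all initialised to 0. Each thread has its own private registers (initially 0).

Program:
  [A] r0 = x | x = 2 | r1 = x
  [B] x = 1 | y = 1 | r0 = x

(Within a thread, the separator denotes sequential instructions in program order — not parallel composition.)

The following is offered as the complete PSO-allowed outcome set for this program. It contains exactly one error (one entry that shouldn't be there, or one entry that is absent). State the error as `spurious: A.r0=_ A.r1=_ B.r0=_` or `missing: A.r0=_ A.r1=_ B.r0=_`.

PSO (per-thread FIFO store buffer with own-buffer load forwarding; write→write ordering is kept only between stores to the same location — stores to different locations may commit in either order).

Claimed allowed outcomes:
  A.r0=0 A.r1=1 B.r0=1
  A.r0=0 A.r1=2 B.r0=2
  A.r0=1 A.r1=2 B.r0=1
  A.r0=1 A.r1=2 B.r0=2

missing: A.r0=0 A.r1=2 B.r0=1

outcome vector order: (A.r0,A.r1,B.r0)
PSO (5): 0/1/1 0/2/1 0/2/2 1/2/1 1/2/2
PSO∖claimed = {0/2/1}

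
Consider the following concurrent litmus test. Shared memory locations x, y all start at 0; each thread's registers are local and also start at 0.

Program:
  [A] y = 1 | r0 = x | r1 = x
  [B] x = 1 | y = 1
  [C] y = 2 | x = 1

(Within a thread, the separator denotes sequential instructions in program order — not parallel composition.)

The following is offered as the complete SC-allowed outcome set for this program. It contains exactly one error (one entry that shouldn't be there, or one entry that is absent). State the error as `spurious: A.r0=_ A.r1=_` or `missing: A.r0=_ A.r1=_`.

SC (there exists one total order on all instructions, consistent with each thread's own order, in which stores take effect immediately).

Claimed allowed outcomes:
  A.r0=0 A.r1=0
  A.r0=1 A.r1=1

missing: A.r0=0 A.r1=1

outcome vector order: (A.r0,A.r1)
SC (3): <0 0>, <0 1>, <1 1>
SC∖claimed = {<0 1>}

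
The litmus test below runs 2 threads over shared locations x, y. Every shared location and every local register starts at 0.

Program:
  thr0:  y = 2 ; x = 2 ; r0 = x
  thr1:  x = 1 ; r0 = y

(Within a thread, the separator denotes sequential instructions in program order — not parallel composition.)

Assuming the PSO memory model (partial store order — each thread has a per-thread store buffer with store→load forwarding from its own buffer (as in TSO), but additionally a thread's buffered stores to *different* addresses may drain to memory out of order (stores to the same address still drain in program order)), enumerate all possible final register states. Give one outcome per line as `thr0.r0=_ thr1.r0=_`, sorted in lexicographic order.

thr0.r0=1 thr1.r0=0
thr0.r0=1 thr1.r0=2
thr0.r0=2 thr1.r0=0
thr0.r0=2 thr1.r0=2

outcome vector order: (thr0.r0,thr1.r0)
|PSO outcomes| = 4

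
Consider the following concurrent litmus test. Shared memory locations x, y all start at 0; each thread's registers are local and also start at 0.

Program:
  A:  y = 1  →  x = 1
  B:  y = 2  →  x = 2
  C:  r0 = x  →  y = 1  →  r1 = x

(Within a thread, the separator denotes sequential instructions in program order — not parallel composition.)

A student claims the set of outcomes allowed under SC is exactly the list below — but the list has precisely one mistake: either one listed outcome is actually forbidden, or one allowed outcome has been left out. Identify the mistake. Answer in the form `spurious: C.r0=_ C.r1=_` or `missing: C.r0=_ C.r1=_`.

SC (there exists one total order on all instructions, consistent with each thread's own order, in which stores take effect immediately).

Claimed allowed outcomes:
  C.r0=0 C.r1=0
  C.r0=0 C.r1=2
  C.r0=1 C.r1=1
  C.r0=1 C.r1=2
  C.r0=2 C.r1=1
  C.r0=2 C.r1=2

missing: C.r0=0 C.r1=1

outcome vector order: (C.r0,C.r1)
under SC → <0 0> <0 1> <0 2> <1 1> <1 2> <2 1> <2 2>
SC∖claimed = {<0 1>}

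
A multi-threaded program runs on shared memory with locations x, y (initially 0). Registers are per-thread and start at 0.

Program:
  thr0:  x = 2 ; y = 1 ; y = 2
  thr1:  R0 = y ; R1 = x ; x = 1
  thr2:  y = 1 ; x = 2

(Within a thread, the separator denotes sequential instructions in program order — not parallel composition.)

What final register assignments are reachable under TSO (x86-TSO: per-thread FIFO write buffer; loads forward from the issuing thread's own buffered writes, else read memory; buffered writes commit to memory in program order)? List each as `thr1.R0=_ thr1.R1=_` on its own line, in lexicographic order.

outcome vector order: (thr1.R0,thr1.R1)
|TSO outcomes| = 5

thr1.R0=0 thr1.R1=0
thr1.R0=0 thr1.R1=2
thr1.R0=1 thr1.R1=0
thr1.R0=1 thr1.R1=2
thr1.R0=2 thr1.R1=2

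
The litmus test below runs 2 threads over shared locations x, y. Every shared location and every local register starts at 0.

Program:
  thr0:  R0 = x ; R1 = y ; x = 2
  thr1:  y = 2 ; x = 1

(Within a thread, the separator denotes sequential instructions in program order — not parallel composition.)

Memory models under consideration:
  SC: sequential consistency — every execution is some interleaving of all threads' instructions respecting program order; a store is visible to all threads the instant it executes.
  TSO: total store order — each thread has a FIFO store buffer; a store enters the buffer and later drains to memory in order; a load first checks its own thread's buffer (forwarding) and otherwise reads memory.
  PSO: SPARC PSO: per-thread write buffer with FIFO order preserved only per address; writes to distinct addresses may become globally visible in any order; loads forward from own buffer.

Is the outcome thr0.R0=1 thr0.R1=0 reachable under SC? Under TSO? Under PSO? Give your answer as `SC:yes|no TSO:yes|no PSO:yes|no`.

SC:no TSO:no PSO:yes

outcome vector order: (thr0.R0,thr0.R1)
under SC → <0 0> <0 2> <1 2>
under TSO → <0 0> <0 2> <1 2>
under PSO → <0 0> <0 2> <1 0> <1 2>
target <1 0> ∈ {PSO}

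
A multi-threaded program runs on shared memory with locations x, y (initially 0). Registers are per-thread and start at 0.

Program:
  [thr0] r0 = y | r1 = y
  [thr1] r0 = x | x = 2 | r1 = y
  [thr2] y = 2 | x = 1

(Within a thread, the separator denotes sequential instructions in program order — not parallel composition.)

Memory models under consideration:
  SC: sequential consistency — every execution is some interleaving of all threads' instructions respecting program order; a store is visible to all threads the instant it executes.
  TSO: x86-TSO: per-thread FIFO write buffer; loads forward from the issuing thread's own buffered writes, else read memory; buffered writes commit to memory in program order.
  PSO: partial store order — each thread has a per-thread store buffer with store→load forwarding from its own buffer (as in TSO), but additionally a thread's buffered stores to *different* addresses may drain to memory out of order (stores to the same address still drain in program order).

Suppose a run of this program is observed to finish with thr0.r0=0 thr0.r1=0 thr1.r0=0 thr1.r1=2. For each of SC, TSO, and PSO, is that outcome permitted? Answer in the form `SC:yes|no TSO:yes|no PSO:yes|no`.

SC:yes TSO:yes PSO:yes

outcome vector order: (thr0.r0,thr0.r1,thr1.r0,thr1.r1)
SC (9): (0,0,0,0), (0,0,0,2), (0,0,1,2), (0,2,0,0), (0,2,0,2), (0,2,1,2), (2,2,0,0), (2,2,0,2), (2,2,1,2)
TSO (9): (0,0,0,0), (0,0,0,2), (0,0,1,2), (0,2,0,0), (0,2,0,2), (0,2,1,2), (2,2,0,0), (2,2,0,2), (2,2,1,2)
PSO (12): (0,0,0,0), (0,0,0,2), (0,0,1,0), (0,0,1,2), (0,2,0,0), (0,2,0,2), (0,2,1,0), (0,2,1,2), (2,2,0,0), (2,2,0,2), (2,2,1,0), (2,2,1,2)
target (0,0,0,2) ∈ {SC,TSO,PSO}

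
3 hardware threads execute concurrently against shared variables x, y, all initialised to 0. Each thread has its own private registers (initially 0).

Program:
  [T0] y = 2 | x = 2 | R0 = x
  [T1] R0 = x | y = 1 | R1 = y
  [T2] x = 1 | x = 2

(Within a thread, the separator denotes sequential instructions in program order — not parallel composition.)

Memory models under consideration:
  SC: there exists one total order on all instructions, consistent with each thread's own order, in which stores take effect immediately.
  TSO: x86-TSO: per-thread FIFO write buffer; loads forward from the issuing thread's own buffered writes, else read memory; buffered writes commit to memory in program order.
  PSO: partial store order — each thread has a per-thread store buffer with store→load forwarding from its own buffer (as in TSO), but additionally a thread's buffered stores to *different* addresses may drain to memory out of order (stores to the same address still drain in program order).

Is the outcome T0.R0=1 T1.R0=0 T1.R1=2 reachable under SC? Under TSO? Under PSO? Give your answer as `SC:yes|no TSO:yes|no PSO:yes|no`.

outcome vector order: (T0.R0,T1.R0,T1.R1)
under SC → <1 0 1> <1 0 2> <1 1 1> <1 2 1> <2 0 1> <2 0 2> <2 1 1> <2 1 2> <2 2 1> <2 2 2>
under TSO → <1 0 1> <1 0 2> <1 1 1> <1 2 1> <2 0 1> <2 0 2> <2 1 1> <2 1 2> <2 2 1> <2 2 2>
under PSO → <1 0 1> <1 0 2> <1 1 1> <1 1 2> <1 2 1> <1 2 2> <2 0 1> <2 0 2> <2 1 1> <2 1 2> <2 2 1> <2 2 2>
target <1 0 2> ∈ {SC,TSO,PSO}

SC:yes TSO:yes PSO:yes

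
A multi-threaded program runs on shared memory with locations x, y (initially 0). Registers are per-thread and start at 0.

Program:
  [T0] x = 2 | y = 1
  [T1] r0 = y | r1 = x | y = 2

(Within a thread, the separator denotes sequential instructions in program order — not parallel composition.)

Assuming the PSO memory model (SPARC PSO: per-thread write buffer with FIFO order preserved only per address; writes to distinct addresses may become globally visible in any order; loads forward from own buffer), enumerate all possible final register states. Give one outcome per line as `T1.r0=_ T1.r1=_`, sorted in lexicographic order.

outcome vector order: (T1.r0,T1.r1)
|PSO outcomes| = 4

T1.r0=0 T1.r1=0
T1.r0=0 T1.r1=2
T1.r0=1 T1.r1=0
T1.r0=1 T1.r1=2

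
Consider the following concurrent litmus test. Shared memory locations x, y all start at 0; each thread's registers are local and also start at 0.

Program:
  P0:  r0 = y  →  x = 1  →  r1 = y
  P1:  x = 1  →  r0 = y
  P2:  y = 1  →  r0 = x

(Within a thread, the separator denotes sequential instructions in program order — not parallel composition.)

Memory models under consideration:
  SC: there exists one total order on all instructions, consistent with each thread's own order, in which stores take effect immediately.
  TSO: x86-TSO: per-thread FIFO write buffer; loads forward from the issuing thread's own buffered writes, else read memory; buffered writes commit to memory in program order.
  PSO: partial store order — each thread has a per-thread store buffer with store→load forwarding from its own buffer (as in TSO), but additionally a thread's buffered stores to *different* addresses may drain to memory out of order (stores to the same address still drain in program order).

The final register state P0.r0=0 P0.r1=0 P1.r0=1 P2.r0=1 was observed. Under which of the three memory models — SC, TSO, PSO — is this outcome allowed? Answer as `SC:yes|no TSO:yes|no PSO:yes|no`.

SC:yes TSO:yes PSO:yes

outcome vector order: (P0.r0,P0.r1,P1.r0,P2.r0)
SC (8): 0001; 0011; 0101; 0110; 0111; 1101; 1110; 1111
TSO (12): 0000; 0001; 0010; 0011; 0100; 0101; 0110; 0111; 1100; 1101; 1110; 1111
PSO (12): 0000; 0001; 0010; 0011; 0100; 0101; 0110; 0111; 1100; 1101; 1110; 1111
target 0011 ∈ {SC,TSO,PSO}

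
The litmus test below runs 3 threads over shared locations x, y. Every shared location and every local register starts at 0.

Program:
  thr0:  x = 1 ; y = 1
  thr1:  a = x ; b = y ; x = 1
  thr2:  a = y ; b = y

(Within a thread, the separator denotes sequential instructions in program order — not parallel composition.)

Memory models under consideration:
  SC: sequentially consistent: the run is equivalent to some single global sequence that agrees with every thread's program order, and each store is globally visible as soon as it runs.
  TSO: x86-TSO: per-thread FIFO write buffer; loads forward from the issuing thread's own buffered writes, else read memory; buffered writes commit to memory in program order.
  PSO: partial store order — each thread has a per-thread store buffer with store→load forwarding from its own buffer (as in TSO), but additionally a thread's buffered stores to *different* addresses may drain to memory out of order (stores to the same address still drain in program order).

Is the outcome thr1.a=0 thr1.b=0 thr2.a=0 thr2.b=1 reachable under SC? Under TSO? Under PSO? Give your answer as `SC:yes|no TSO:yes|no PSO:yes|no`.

SC:yes TSO:yes PSO:yes

outcome vector order: (thr1.a,thr1.b,thr2.a,thr2.b)
[SC] allowed = {<0 0 0 0> <0 0 0 1> <0 0 1 1> <0 1 0 0> <0 1 0 1> <0 1 1 1> <1 0 0 0> <1 0 0 1> <1 0 1 1> <1 1 0 0> <1 1 0 1> <1 1 1 1>}
[TSO] allowed = {<0 0 0 0> <0 0 0 1> <0 0 1 1> <0 1 0 0> <0 1 0 1> <0 1 1 1> <1 0 0 0> <1 0 0 1> <1 0 1 1> <1 1 0 0> <1 1 0 1> <1 1 1 1>}
[PSO] allowed = {<0 0 0 0> <0 0 0 1> <0 0 1 1> <0 1 0 0> <0 1 0 1> <0 1 1 1> <1 0 0 0> <1 0 0 1> <1 0 1 1> <1 1 0 0> <1 1 0 1> <1 1 1 1>}
target <0 0 0 1> ∈ {SC,TSO,PSO}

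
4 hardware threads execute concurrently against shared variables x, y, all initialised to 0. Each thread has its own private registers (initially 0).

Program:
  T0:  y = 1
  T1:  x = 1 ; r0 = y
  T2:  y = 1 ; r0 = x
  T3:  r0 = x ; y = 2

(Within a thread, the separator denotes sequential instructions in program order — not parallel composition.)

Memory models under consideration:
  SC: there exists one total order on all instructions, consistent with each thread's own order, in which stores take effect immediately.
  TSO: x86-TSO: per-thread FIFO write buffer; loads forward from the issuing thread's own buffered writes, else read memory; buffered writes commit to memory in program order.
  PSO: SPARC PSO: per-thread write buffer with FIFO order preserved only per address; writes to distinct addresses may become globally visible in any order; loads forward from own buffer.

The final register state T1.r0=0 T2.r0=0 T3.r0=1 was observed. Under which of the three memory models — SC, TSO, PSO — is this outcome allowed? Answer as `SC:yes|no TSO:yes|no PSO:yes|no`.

outcome vector order: (T1.r0,T2.r0,T3.r0)
under SC → <0 1 0>, <0 1 1>, <1 0 0>, <1 0 1>, <1 1 0>, <1 1 1>, <2 0 0>, <2 0 1>, <2 1 0>, <2 1 1>
under TSO → <0 0 0>, <0 0 1>, <0 1 0>, <0 1 1>, <1 0 0>, <1 0 1>, <1 1 0>, <1 1 1>, <2 0 0>, <2 0 1>, <2 1 0>, <2 1 1>
under PSO → <0 0 0>, <0 0 1>, <0 1 0>, <0 1 1>, <1 0 0>, <1 0 1>, <1 1 0>, <1 1 1>, <2 0 0>, <2 0 1>, <2 1 0>, <2 1 1>
target <0 0 1> ∈ {TSO,PSO}

SC:no TSO:yes PSO:yes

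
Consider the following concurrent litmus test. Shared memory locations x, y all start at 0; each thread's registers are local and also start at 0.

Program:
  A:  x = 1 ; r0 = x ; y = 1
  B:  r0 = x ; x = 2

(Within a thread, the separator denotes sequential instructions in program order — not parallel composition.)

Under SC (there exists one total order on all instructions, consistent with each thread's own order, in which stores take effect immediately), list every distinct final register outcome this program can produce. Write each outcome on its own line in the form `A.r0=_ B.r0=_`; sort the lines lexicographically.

outcome vector order: (A.r0,B.r0)
|SC outcomes| = 4

A.r0=1 B.r0=0
A.r0=1 B.r0=1
A.r0=2 B.r0=0
A.r0=2 B.r0=1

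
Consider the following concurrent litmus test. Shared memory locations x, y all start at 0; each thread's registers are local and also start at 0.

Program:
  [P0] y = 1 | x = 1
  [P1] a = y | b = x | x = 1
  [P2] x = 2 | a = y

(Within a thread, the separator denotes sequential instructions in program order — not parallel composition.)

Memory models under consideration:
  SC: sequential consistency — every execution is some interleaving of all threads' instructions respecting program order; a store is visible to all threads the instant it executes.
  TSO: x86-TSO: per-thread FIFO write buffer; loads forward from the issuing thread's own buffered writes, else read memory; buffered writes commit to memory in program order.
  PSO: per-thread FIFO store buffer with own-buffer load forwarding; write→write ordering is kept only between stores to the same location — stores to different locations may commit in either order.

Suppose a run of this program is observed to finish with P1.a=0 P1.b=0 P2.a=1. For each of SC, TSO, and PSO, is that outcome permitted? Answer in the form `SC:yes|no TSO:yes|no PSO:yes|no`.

SC:yes TSO:yes PSO:yes

outcome vector order: (P1.a,P1.b,P2.a)
SC: 11 outcomes — {(0,0,0), (0,0,1), (0,1,0), (0,1,1), (0,2,0), (0,2,1), (1,0,1), (1,1,0), (1,1,1), (1,2,0), (1,2,1)}
TSO: 12 outcomes — {(0,0,0), (0,0,1), (0,1,0), (0,1,1), (0,2,0), (0,2,1), (1,0,0), (1,0,1), (1,1,0), (1,1,1), (1,2,0), (1,2,1)}
PSO: 12 outcomes — {(0,0,0), (0,0,1), (0,1,0), (0,1,1), (0,2,0), (0,2,1), (1,0,0), (1,0,1), (1,1,0), (1,1,1), (1,2,0), (1,2,1)}
target (0,0,1) ∈ {SC,TSO,PSO}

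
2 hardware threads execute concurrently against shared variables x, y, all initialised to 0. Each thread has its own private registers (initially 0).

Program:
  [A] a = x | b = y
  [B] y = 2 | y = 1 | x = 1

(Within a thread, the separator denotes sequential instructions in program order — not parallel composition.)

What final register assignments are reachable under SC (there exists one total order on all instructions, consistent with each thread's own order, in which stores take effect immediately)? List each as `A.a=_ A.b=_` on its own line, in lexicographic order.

outcome vector order: (A.a,A.b)
|SC outcomes| = 4

A.a=0 A.b=0
A.a=0 A.b=1
A.a=0 A.b=2
A.a=1 A.b=1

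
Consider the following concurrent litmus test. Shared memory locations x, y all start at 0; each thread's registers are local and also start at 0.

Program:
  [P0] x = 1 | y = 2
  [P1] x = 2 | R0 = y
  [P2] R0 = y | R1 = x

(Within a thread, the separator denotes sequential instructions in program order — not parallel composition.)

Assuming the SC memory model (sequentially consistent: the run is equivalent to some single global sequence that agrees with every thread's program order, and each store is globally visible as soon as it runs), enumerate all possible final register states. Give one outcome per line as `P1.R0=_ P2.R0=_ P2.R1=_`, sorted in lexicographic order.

P1.R0=0 P2.R0=0 P2.R1=0
P1.R0=0 P2.R0=0 P2.R1=1
P1.R0=0 P2.R0=0 P2.R1=2
P1.R0=0 P2.R0=2 P2.R1=1
P1.R0=0 P2.R0=2 P2.R1=2
P1.R0=2 P2.R0=0 P2.R1=0
P1.R0=2 P2.R0=0 P2.R1=1
P1.R0=2 P2.R0=0 P2.R1=2
P1.R0=2 P2.R0=2 P2.R1=1
P1.R0=2 P2.R0=2 P2.R1=2

outcome vector order: (P1.R0,P2.R0,P2.R1)
|SC outcomes| = 10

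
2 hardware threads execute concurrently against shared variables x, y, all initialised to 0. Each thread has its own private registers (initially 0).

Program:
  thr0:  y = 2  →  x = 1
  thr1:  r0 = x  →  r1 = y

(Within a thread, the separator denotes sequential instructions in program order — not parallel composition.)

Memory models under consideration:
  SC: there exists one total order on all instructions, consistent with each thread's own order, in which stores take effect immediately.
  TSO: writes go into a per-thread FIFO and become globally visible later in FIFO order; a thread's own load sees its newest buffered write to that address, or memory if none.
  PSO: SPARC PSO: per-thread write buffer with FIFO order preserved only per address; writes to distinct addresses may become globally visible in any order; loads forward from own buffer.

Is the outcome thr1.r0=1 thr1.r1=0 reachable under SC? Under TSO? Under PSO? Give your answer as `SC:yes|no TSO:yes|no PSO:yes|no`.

SC:no TSO:no PSO:yes

outcome vector order: (thr1.r0,thr1.r1)
SC (3): <0 0>; <0 2>; <1 2>
TSO (3): <0 0>; <0 2>; <1 2>
PSO (4): <0 0>; <0 2>; <1 0>; <1 2>
target <1 0> ∈ {PSO}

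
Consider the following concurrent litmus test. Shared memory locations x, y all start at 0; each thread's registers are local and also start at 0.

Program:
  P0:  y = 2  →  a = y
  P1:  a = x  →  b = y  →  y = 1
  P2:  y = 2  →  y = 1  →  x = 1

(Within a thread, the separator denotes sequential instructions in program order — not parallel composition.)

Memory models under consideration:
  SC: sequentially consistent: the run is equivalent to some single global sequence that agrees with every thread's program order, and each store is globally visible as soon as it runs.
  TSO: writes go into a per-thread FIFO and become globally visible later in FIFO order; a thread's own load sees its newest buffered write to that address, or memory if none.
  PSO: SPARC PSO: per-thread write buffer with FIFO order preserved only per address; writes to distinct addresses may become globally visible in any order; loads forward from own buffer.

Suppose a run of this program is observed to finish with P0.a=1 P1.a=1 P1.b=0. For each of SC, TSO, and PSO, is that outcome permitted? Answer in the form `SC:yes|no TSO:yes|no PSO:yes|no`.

outcome vector order: (P0.a,P1.a,P1.b)
under SC → <1 0 0>, <1 0 1>, <1 0 2>, <1 1 1>, <1 1 2>, <2 0 0>, <2 0 1>, <2 0 2>, <2 1 1>, <2 1 2>
under TSO → <1 0 0>, <1 0 1>, <1 0 2>, <1 1 1>, <1 1 2>, <2 0 0>, <2 0 1>, <2 0 2>, <2 1 1>, <2 1 2>
under PSO → <1 0 0>, <1 0 1>, <1 0 2>, <1 1 0>, <1 1 1>, <1 1 2>, <2 0 0>, <2 0 1>, <2 0 2>, <2 1 0>, <2 1 1>, <2 1 2>
target <1 1 0> ∈ {PSO}

SC:no TSO:no PSO:yes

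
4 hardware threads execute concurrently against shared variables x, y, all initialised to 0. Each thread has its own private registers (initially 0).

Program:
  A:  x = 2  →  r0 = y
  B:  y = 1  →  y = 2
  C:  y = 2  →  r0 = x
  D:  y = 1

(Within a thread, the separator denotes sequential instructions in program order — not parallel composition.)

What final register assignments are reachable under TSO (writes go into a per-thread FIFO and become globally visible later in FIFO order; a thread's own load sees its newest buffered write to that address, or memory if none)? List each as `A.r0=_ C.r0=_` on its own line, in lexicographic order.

outcome vector order: (A.r0,C.r0)
|TSO outcomes| = 6

A.r0=0 C.r0=0
A.r0=0 C.r0=2
A.r0=1 C.r0=0
A.r0=1 C.r0=2
A.r0=2 C.r0=0
A.r0=2 C.r0=2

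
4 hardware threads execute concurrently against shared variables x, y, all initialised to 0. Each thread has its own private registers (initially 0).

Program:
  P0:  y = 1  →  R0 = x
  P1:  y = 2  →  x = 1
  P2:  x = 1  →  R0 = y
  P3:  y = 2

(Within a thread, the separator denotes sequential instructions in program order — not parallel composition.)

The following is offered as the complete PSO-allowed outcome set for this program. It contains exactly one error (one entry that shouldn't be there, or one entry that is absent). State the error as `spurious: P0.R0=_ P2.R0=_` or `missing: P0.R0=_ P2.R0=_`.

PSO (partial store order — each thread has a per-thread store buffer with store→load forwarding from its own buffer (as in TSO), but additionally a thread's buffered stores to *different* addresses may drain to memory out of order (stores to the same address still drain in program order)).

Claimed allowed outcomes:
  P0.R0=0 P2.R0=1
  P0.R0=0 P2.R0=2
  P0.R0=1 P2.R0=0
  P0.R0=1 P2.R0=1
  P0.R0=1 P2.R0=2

outcome vector order: (P0.R0,P2.R0)
PSO: 6 outcomes — {0/0; 0/1; 0/2; 1/0; 1/1; 1/2}
PSO∖claimed = {0/0}

missing: P0.R0=0 P2.R0=0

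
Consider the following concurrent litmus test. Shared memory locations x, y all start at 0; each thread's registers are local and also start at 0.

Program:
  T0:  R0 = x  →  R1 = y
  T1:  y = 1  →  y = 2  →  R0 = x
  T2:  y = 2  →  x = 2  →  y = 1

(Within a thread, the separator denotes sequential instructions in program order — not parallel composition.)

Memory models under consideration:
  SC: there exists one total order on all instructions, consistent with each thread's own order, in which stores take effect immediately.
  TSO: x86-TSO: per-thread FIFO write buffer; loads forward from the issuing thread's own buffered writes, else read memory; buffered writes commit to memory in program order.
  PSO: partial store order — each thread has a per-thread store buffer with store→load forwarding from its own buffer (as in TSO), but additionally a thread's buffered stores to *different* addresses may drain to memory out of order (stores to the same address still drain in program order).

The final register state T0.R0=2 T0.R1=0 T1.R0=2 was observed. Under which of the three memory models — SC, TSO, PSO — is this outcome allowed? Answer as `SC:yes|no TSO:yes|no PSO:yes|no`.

SC:no TSO:no PSO:yes

outcome vector order: (T0.R0,T0.R1,T1.R0)
SC (10): 0/0/0, 0/0/2, 0/1/0, 0/1/2, 0/2/0, 0/2/2, 2/1/0, 2/1/2, 2/2/0, 2/2/2
TSO (10): 0/0/0, 0/0/2, 0/1/0, 0/1/2, 0/2/0, 0/2/2, 2/1/0, 2/1/2, 2/2/0, 2/2/2
PSO (12): 0/0/0, 0/0/2, 0/1/0, 0/1/2, 0/2/0, 0/2/2, 2/0/0, 2/0/2, 2/1/0, 2/1/2, 2/2/0, 2/2/2
target 2/0/2 ∈ {PSO}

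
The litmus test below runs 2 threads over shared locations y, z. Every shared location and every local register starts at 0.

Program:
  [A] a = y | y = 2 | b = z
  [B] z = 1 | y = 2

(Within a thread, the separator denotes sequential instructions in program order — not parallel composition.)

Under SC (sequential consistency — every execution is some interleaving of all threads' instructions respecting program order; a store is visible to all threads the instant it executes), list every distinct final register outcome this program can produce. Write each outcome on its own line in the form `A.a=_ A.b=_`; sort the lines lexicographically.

A.a=0 A.b=0
A.a=0 A.b=1
A.a=2 A.b=1

outcome vector order: (A.a,A.b)
|SC outcomes| = 3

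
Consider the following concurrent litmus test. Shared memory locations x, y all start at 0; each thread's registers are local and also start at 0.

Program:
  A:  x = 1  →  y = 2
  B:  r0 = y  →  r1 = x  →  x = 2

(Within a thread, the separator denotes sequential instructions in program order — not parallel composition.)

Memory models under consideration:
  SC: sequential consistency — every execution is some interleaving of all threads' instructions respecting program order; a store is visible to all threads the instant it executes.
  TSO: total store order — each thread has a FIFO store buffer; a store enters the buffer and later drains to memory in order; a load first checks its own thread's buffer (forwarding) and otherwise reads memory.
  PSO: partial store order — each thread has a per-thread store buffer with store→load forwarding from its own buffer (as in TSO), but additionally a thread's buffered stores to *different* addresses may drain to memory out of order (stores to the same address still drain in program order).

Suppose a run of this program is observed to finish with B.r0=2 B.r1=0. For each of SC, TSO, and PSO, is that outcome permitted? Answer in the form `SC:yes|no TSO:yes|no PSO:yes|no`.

outcome vector order: (B.r0,B.r1)
under SC → 00, 01, 21
under TSO → 00, 01, 21
under PSO → 00, 01, 20, 21
target 20 ∈ {PSO}

SC:no TSO:no PSO:yes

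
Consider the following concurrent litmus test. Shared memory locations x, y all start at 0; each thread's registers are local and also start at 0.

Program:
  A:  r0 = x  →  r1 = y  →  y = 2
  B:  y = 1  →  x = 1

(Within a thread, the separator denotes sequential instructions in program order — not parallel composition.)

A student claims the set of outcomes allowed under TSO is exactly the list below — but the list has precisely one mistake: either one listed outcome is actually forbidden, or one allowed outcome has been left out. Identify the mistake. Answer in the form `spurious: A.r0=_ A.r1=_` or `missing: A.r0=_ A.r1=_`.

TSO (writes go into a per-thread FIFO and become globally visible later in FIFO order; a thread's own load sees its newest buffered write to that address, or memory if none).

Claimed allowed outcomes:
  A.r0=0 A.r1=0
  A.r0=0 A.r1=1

missing: A.r0=1 A.r1=1

outcome vector order: (A.r0,A.r1)
TSO (3): (0,0), (0,1), (1,1)
TSO∖claimed = {(1,1)}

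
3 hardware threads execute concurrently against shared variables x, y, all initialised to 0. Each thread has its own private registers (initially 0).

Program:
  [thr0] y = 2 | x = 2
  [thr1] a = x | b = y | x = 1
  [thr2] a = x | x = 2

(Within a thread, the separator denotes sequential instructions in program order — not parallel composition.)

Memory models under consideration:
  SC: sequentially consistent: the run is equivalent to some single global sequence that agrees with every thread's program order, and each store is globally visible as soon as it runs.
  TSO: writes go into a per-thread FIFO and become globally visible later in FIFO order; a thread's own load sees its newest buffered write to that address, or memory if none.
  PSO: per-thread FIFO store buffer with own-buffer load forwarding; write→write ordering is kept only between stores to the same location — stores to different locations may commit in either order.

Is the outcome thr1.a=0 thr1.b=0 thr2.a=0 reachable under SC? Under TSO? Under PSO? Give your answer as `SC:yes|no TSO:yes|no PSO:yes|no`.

outcome vector order: (thr1.a,thr1.b,thr2.a)
SC (10): 0/0/0 0/0/1 0/0/2 0/2/0 0/2/1 0/2/2 2/0/0 2/2/0 2/2/1 2/2/2
TSO (10): 0/0/0 0/0/1 0/0/2 0/2/0 0/2/1 0/2/2 2/0/0 2/2/0 2/2/1 2/2/2
PSO (12): 0/0/0 0/0/1 0/0/2 0/2/0 0/2/1 0/2/2 2/0/0 2/0/1 2/0/2 2/2/0 2/2/1 2/2/2
target 0/0/0 ∈ {SC,TSO,PSO}

SC:yes TSO:yes PSO:yes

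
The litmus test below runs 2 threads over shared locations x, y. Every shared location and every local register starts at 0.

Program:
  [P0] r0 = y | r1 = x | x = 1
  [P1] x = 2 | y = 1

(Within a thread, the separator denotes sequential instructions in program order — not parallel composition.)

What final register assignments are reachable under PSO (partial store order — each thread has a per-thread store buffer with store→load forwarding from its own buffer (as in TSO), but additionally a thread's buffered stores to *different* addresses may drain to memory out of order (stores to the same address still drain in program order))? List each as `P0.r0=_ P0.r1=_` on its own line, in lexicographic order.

P0.r0=0 P0.r1=0
P0.r0=0 P0.r1=2
P0.r0=1 P0.r1=0
P0.r0=1 P0.r1=2

outcome vector order: (P0.r0,P0.r1)
|PSO outcomes| = 4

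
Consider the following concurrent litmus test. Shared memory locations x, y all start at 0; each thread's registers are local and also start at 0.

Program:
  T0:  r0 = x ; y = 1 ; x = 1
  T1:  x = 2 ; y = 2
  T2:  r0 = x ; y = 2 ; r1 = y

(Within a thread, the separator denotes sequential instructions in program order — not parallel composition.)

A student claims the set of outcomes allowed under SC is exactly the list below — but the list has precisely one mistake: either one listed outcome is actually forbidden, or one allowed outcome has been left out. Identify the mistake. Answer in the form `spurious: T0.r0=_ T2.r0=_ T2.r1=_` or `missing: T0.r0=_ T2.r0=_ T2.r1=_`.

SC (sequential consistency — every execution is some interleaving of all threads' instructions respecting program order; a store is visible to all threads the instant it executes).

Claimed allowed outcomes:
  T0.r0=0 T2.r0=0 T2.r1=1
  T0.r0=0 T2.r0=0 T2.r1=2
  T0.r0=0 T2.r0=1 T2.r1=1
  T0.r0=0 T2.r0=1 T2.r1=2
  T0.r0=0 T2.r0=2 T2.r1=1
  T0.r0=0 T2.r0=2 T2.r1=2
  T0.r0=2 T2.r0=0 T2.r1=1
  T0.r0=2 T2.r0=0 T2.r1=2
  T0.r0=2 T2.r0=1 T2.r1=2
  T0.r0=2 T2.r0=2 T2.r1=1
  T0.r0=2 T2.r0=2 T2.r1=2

spurious: T0.r0=0 T2.r0=1 T2.r1=1

outcome vector order: (T0.r0,T2.r0,T2.r1)
under SC → 001; 002; 012; 021; 022; 201; 202; 212; 221; 222
claimed∖SC = {011}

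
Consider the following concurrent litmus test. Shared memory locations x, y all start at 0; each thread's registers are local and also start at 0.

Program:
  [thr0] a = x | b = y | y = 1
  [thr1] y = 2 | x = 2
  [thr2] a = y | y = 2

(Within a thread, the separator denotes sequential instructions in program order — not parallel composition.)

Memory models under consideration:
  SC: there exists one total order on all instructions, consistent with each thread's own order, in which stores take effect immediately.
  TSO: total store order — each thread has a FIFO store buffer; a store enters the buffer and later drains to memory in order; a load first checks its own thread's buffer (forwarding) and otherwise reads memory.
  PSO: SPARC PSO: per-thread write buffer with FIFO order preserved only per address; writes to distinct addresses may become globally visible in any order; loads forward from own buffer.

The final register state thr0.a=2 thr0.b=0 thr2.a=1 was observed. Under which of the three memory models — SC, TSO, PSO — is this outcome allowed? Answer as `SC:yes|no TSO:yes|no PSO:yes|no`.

SC:no TSO:no PSO:yes

outcome vector order: (thr0.a,thr0.b,thr2.a)
under SC → <0 0 0> <0 0 1> <0 0 2> <0 2 0> <0 2 1> <0 2 2> <2 2 0> <2 2 1> <2 2 2>
under TSO → <0 0 0> <0 0 1> <0 0 2> <0 2 0> <0 2 1> <0 2 2> <2 2 0> <2 2 1> <2 2 2>
under PSO → <0 0 0> <0 0 1> <0 0 2> <0 2 0> <0 2 1> <0 2 2> <2 0 0> <2 0 1> <2 0 2> <2 2 0> <2 2 1> <2 2 2>
target <2 0 1> ∈ {PSO}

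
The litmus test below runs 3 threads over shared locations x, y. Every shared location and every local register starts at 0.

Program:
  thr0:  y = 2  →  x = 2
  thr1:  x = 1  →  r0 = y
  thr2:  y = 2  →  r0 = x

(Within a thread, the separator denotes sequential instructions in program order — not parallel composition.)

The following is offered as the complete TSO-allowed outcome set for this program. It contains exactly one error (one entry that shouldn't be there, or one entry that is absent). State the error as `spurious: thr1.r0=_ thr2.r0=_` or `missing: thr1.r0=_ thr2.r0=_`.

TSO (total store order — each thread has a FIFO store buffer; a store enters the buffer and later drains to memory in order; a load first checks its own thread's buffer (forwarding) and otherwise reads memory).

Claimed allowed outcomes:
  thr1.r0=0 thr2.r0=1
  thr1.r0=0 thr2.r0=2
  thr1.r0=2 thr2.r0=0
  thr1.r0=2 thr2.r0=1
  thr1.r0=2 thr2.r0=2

outcome vector order: (thr1.r0,thr2.r0)
under TSO → 0/0, 0/1, 0/2, 2/0, 2/1, 2/2
TSO∖claimed = {0/0}

missing: thr1.r0=0 thr2.r0=0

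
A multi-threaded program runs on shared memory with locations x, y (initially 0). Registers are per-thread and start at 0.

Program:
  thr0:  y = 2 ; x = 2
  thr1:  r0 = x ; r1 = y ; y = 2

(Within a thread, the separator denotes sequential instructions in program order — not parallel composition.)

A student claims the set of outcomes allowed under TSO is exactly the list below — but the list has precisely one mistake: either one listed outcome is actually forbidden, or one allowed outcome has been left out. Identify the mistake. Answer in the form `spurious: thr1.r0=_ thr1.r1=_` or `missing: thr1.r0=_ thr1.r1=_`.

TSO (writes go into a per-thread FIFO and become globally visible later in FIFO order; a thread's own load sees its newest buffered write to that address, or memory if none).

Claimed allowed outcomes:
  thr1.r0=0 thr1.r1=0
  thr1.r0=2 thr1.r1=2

missing: thr1.r0=0 thr1.r1=2

outcome vector order: (thr1.r0,thr1.r1)
TSO: 3 outcomes — {(0,0), (0,2), (2,2)}
TSO∖claimed = {(0,2)}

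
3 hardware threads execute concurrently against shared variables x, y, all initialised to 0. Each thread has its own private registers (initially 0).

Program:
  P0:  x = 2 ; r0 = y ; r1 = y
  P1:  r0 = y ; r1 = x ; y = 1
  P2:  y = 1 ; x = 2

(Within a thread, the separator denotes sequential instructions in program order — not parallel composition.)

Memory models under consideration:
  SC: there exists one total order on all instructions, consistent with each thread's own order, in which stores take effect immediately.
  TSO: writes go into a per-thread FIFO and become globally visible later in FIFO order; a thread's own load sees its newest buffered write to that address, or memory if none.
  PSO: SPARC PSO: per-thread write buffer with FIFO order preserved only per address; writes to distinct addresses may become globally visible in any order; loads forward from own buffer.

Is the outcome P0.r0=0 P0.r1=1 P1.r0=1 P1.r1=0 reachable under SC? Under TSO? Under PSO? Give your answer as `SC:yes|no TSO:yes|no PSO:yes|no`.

outcome vector order: (P0.r0,P0.r1,P1.r0,P1.r1)
SC: 10 outcomes — {0/0/0/0; 0/0/0/2; 0/0/1/2; 0/1/0/0; 0/1/0/2; 0/1/1/2; 1/1/0/0; 1/1/0/2; 1/1/1/0; 1/1/1/2}
TSO: 12 outcomes — {0/0/0/0; 0/0/0/2; 0/0/1/0; 0/0/1/2; 0/1/0/0; 0/1/0/2; 0/1/1/0; 0/1/1/2; 1/1/0/0; 1/1/0/2; 1/1/1/0; 1/1/1/2}
PSO: 12 outcomes — {0/0/0/0; 0/0/0/2; 0/0/1/0; 0/0/1/2; 0/1/0/0; 0/1/0/2; 0/1/1/0; 0/1/1/2; 1/1/0/0; 1/1/0/2; 1/1/1/0; 1/1/1/2}
target 0/1/1/0 ∈ {TSO,PSO}

SC:no TSO:yes PSO:yes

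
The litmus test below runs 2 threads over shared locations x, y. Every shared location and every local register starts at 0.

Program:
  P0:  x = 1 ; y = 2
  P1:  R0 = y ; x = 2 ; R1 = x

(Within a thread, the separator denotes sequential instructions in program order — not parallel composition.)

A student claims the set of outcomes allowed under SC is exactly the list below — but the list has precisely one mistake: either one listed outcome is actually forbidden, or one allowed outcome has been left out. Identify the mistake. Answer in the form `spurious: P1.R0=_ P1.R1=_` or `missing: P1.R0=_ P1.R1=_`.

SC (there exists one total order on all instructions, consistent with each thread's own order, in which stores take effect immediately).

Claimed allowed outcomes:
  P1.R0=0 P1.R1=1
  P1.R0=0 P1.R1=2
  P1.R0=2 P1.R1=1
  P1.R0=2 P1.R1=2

spurious: P1.R0=2 P1.R1=1

outcome vector order: (P1.R0,P1.R1)
SC: 3 outcomes — {(0,1) (0,2) (2,2)}
claimed∖SC = {(2,1)}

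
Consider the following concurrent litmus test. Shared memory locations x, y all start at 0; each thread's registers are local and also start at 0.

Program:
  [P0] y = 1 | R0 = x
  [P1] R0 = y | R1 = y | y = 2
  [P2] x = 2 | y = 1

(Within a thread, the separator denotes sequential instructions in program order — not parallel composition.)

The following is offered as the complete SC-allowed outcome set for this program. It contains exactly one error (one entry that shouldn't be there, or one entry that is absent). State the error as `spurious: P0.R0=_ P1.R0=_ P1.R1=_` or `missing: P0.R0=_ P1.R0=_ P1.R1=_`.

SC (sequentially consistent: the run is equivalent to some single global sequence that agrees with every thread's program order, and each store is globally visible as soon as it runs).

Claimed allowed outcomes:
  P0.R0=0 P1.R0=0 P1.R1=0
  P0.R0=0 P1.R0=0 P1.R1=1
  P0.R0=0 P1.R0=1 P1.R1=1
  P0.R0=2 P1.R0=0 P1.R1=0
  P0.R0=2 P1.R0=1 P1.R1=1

missing: P0.R0=2 P1.R0=0 P1.R1=1

outcome vector order: (P0.R0,P1.R0,P1.R1)
SC: 6 outcomes — {0/0/0; 0/0/1; 0/1/1; 2/0/0; 2/0/1; 2/1/1}
SC∖claimed = {2/0/1}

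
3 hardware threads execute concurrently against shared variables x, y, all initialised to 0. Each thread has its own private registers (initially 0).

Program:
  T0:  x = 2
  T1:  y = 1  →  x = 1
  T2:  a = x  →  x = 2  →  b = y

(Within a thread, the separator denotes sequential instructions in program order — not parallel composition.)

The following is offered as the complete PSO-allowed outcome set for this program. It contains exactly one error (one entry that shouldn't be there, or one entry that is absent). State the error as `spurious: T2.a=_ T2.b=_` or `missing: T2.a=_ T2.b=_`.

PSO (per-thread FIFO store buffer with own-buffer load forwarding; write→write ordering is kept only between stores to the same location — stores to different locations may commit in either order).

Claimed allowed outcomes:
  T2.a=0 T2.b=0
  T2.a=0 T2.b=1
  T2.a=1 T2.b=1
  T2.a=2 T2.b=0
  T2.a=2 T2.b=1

outcome vector order: (T2.a,T2.b)
PSO (6): <0 0>; <0 1>; <1 0>; <1 1>; <2 0>; <2 1>
PSO∖claimed = {<1 0>}

missing: T2.a=1 T2.b=0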